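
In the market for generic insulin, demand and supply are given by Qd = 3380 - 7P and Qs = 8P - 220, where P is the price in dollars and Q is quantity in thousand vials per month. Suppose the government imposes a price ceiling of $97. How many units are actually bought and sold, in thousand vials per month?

556

Setting quantity demanded equal to quantity supplied, 3380 - 7P = 8P - 220, gives P* = 240 and Q* = 1700.
The ceiling of 97 is below the equilibrium price 240, so it binds.
At P = 97: Qd = 3380 - 7·97 = 2701 and Qs = 8·97 - 220 = 556.
The quantity actually transacted is the short side, supply: 556.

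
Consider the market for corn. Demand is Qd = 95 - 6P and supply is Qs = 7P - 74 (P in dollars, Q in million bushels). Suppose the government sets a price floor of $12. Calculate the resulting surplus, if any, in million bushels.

Equilibrium: 95 - 6P = 7P - 74, so 169 = 13P and P* = 13, Q* = 17.
Since 12 is below P* = 13, the floor does not bind and the free-market outcome prevails.
Since the control does not bind, there is no surplus.

0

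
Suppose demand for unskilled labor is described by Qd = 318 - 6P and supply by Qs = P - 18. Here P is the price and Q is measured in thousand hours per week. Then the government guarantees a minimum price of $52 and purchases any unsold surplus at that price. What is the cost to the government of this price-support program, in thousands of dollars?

1456

Setting quantity demanded equal to quantity supplied, 318 - 6P = P - 18, gives P* = 48 and Q* = 30.
Since 52 > 48, the floor is binding.
At P = 52: Qd = 318 - 6·52 = 6 and Qs = 52 - 18 = 34.
Surplus = Qs - Qd = 28.
Government expenditure = surplus × support price = 28 × 52 = 1456.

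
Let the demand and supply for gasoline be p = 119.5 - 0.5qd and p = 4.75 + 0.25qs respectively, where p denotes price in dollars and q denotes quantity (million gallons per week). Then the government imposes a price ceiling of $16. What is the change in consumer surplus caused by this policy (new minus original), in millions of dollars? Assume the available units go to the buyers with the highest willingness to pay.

Rearranging demand gives qd = 239 - 2p; rearranging supply gives qs = 4p - 19. In a free market, 239 - 2p = 4p - 19 gives the equilibrium p* = 43, q* = 153.
Because the ceiling (16) lies below the market-clearing price, it is binding.
At p = 16: qd = 239 - 2·16 = 207 and qs = 4·16 - 19 = 45.
Consumer surplus without the control is ½ · (119.5 - 43) · 153 = 5852.25.
With the ceiling, 45 units are sold at 16 (assume they go to the highest-value buyers). The demand price at q = 45 is 97, so CS = ½ · [(119.5 - 16) + (97 - 16)] · 45 = 4151.25.
Change in consumer surplus = 4151.25 - 5852.25 = -1701.

-1701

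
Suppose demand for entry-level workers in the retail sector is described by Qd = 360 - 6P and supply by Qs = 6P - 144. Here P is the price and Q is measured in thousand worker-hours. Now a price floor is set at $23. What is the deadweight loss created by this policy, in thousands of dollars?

0

Without the control the market clears where 360 - 6P = 6P - 144, i.e. P* = 42 and Q* = 108.
The floor of 23 is below the equilibrium price 42, so it is not binding; the market clears at P* = 42, Q* = 108.
Since the control does not bind, no trades are prevented and deadweight loss is zero.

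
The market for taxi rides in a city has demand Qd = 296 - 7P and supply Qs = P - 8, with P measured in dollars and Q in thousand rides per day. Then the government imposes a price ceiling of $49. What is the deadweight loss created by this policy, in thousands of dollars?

Equilibrium: 296 - 7P = P - 8, so 304 = 8P and P* = 38, Q* = 30.
Since 49 is above P* = 38, the ceiling does not bind and the free-market outcome prevails.
Since the control does not bind, no trades are prevented and deadweight loss is zero.

0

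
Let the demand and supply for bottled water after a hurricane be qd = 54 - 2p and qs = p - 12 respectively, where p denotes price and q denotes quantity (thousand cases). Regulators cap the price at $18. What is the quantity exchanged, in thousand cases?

Without the control the market clears where 54 - 2p = p - 12, i.e. p* = 22 and q* = 10.
The ceiling of 18 is below the equilibrium price 22, so it binds.
At p = 18: qd = 54 - 2·18 = 18 and qs = 18 - 12 = 6.
The quantity actually transacted is the short side, supply: 6.

6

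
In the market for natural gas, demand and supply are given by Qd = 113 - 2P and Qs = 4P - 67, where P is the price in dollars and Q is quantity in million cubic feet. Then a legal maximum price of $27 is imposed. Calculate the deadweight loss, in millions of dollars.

Setting quantity demanded equal to quantity supplied, 113 - 2P = 4P - 67, gives P* = 30 and Q* = 53.
The ceiling of 27 is below the equilibrium price 30, so it binds.
At P = 27: Qd = 113 - 2·27 = 59 and Qs = 4·27 - 67 = 41.
Quantity traded falls to 41. At Q = 41 the demand price is (113 - 41)/2 = 36 and the supply price is (67 + 41)/4 = 27.
Deadweight loss = ½ · (36 - 27) · (53 - 41) = ½ · 9 · 12 = 54.

54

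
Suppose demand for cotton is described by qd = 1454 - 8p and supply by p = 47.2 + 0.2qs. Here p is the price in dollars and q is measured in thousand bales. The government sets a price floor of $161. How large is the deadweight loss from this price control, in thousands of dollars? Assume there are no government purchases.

9994.4

Rearranging supply gives qs = 5p - 236. Equilibrium: 1454 - 8p = 5p - 236, so 1690 = 13p and p* = 130, q* = 414.
Since 161 > 130, the floor is binding.
At p = 161: qd = 1454 - 8·161 = 166 and qs = 5·161 - 236 = 569.
Quantity traded falls to 166. At q = 166 the demand price is (1454 - 166)/8 = 161 and the supply price is (236 + 166)/5 = 80.4.
Deadweight loss = ½ · (161 - 80.4) · (414 - 166) = ½ · 80.6 · 248 = 9994.4.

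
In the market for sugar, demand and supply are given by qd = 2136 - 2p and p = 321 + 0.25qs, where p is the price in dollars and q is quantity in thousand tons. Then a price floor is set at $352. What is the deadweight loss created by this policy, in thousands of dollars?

Rearranging supply gives qs = 4p - 1284. Without the control the market clears where 2136 - 2p = 4p - 1284, i.e. p* = 570 and q* = 996.
Since 352 is below p* = 570, the floor does not bind and the free-market outcome prevails.
Since the control does not bind, no trades are prevented and deadweight loss is zero.

0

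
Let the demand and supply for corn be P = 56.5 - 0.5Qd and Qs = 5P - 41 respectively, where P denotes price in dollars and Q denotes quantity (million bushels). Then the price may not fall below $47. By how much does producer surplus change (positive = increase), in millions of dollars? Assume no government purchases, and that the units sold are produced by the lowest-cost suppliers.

225

Rearranging demand gives Qd = 113 - 2P. Without the control the market clears where 113 - 2P = 5P - 41, i.e. P* = 22 and Q* = 69.
Because the floor (47) lies above the market-clearing price, it is binding.
At P = 47: Qd = 113 - 2·47 = 19 and Qs = 5·47 - 41 = 194.
Producer surplus without the control is ½ · (22 - 8.2) · 69 = 476.1.
With the floor, 19 units are sold at 47. The supply price at Q = 19 is 12, so PS = ½ · [(47 - 8.2) + (47 - 12)] · 19 = 701.1.
Change in producer surplus = 701.1 - 476.1 = 225.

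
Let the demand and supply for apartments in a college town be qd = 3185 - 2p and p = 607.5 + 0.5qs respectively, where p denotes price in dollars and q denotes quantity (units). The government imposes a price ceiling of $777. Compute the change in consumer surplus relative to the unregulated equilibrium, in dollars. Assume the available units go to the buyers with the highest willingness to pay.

Rearranging supply gives qs = 2p - 1215. Setting quantity demanded equal to quantity supplied, 3185 - 2p = 2p - 1215, gives p* = 1100 and q* = 985.
Since 777 < 1100, the ceiling is binding.
At p = 777: qd = 3185 - 2·777 = 1631 and qs = 2·777 - 1215 = 339.
Consumer surplus without the control is ½ · (1592.5 - 1100) · 985 = 242556.25.
With the ceiling, 339 units are sold at 777 (assume they go to the highest-value buyers). The demand price at q = 339 is 1423, so CS = ½ · [(1592.5 - 777) + (1423 - 777)] · 339 = 247724.25.
Change in consumer surplus = 247724.25 - 242556.25 = 5168.

5168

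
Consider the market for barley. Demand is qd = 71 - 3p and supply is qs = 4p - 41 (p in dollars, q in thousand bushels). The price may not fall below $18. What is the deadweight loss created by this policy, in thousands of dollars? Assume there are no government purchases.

10.5

Setting quantity demanded equal to quantity supplied, 71 - 3p = 4p - 41, gives p* = 16 and q* = 23.
Because the floor (18) lies above the market-clearing price, it is binding.
At p = 18: qd = 71 - 3·18 = 17 and qs = 4·18 - 41 = 31.
Quantity traded falls to 17. At q = 17 the demand price is (71 - 17)/3 = 18 and the supply price is (41 + 17)/4 = 14.5.
Deadweight loss = ½ · (18 - 14.5) · (23 - 17) = ½ · 3.5 · 6 = 10.5.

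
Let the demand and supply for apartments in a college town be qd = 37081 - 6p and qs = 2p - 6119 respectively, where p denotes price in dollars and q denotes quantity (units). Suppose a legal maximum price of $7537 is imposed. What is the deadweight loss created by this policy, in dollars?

In a free market, 37081 - 6p = 2p - 6119 gives the equilibrium p* = 5400, q* = 4681.
The ceiling of 7537 is above the equilibrium price 5400, so it is not binding; the market clears at p* = 5400, q* = 4681.
Since the control does not bind, no trades are prevented and deadweight loss is zero.

0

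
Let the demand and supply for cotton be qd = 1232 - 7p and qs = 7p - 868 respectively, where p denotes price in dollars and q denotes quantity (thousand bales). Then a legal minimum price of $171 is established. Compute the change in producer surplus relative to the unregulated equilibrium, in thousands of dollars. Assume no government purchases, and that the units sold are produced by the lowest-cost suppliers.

In a free market, 1232 - 7p = 7p - 868 gives the equilibrium p* = 150, q* = 182.
Because the floor (171) lies above the market-clearing price, it is binding.
At p = 171: qd = 1232 - 7·171 = 35 and qs = 7·171 - 868 = 329.
Producer surplus without the control is ½ · (150 - 124) · 182 = 2366.
With the floor, 35 units are sold at 171. The supply price at q = 35 is 129, so PS = ½ · [(171 - 124) + (171 - 129)] · 35 = 1557.5.
Change in producer surplus = 1557.5 - 2366 = -808.5.

-808.5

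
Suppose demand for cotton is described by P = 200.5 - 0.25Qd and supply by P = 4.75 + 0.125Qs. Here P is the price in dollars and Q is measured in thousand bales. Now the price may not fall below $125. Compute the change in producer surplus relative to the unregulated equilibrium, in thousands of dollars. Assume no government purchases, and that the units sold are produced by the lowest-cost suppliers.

13585

Rearranging demand gives Qd = 802 - 4P; rearranging supply gives Qs = 8P - 38. Setting quantity demanded equal to quantity supplied, 802 - 4P = 8P - 38, gives P* = 70 and Q* = 522.
Because the floor (125) lies above the market-clearing price, it is binding.
At P = 125: Qd = 802 - 4·125 = 302 and Qs = 8·125 - 38 = 962.
Producer surplus without the control is ½ · (70 - 4.75) · 522 = 17030.25.
With the floor, 302 units are sold at 125. The supply price at Q = 302 is 42.5, so PS = ½ · [(125 - 4.75) + (125 - 42.5)] · 302 = 30615.25.
Change in producer surplus = 30615.25 - 17030.25 = 13585.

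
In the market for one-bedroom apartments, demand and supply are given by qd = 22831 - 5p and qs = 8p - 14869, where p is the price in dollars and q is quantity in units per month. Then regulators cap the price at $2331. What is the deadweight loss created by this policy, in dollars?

Equilibrium: 22831 - 5p = 8p - 14869, so 37700 = 13p and p* = 2900, q* = 8331.
The ceiling of 2331 is below the equilibrium price 2900, so it binds.
At p = 2331: qd = 22831 - 5·2331 = 11176 and qs = 8·2331 - 14869 = 3779.
Quantity traded falls to 3779. At q = 3779 the demand price is (22831 - 3779)/5 = 3810.4 and the supply price is (14869 + 3779)/8 = 2331.
Deadweight loss = ½ · (3810.4 - 2331) · (8331 - 3779) = ½ · 1479.4 · 4552 = 3367114.4.

3367114.4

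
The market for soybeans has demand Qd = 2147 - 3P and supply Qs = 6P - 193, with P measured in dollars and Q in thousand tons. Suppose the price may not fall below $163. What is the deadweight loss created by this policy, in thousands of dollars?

0

Equilibrium: 2147 - 3P = 6P - 193, so 2340 = 9P and P* = 260, Q* = 1367.
Since 163 is below P* = 260, the floor does not bind and the free-market outcome prevails.
Since the control does not bind, no trades are prevented and deadweight loss is zero.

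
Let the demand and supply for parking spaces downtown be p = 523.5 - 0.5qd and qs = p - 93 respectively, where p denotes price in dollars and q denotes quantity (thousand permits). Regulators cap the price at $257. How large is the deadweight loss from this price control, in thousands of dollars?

11346.75

Rearranging demand gives qd = 1047 - 2p. Setting quantity demanded equal to quantity supplied, 1047 - 2p = p - 93, gives p* = 380 and q* = 287.
Because the ceiling (257) lies below the market-clearing price, it is binding.
At p = 257: qd = 1047 - 2·257 = 533 and qs = 257 - 93 = 164.
Quantity traded falls to 164. At q = 164 the demand price is (1047 - 164)/2 = 441.5 and the supply price is 93 + 164 = 257.
Deadweight loss = ½ · (441.5 - 257) · (287 - 164) = ½ · 184.5 · 123 = 11346.75.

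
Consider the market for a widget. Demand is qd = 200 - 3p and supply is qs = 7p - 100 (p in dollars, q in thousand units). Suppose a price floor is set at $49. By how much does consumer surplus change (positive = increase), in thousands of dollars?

Without the control the market clears where 200 - 3p = 7p - 100, i.e. p* = 30 and q* = 110.
The floor of 49 is above the equilibrium price 30, so it binds.
At p = 49: qd = 200 - 3·49 = 53 and qs = 7·49 - 100 = 243.
Consumer surplus without the control is ½ · (200/3 - 30) · 110 = 6050/3.
With the floor, consumers buy 53 units at 49, so CS = ½ · (200/3 - 49) · 53 = 2809/6.
Change in consumer surplus = 2809/6 - 6050/3 = -1548.5.

-1548.5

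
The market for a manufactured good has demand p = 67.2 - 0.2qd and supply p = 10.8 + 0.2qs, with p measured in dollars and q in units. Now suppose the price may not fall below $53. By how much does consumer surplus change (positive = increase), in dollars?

-1484

Rearranging demand gives qd = 336 - 5p; rearranging supply gives qs = 5p - 54. In a free market, 336 - 5p = 5p - 54 gives the equilibrium p* = 39, q* = 141.
Because the floor (53) lies above the market-clearing price, it is binding.
At p = 53: qd = 336 - 5·53 = 71 and qs = 5·53 - 54 = 211.
Consumer surplus without the control is ½ · (67.2 - 39) · 141 = 1988.1.
With the floor, consumers buy 71 units at 53, so CS = ½ · (67.2 - 53) · 71 = 504.1.
Change in consumer surplus = 504.1 - 1988.1 = -1484.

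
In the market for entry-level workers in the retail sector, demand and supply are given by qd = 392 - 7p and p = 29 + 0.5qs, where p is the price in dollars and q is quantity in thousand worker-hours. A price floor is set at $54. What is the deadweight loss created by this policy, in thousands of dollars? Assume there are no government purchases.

Rearranging supply gives qs = 2p - 58. Equilibrium: 392 - 7p = 2p - 58, so 450 = 9p and p* = 50, q* = 42.
Since 54 > 50, the floor is binding.
At p = 54: qd = 392 - 7·54 = 14 and qs = 2·54 - 58 = 50.
Quantity traded falls to 14. At q = 14 the demand price is (392 - 14)/7 = 54 and the supply price is (58 + 14)/2 = 36.
Deadweight loss = ½ · (54 - 36) · (42 - 14) = ½ · 18 · 28 = 252.

252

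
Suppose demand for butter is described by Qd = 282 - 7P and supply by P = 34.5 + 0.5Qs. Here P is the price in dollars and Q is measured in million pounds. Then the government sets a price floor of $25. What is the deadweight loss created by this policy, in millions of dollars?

0

Rearranging supply gives Qs = 2P - 69. In a free market, 282 - 7P = 2P - 69 gives the equilibrium P* = 39, Q* = 9.
Since 25 is below P* = 39, the floor does not bind and the free-market outcome prevails.
Since the control does not bind, no trades are prevented and deadweight loss is zero.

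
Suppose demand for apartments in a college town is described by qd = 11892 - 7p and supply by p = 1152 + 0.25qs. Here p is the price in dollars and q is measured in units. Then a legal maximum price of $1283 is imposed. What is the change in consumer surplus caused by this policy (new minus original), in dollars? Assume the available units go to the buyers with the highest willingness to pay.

Rearranging supply gives qs = 4p - 4608. Without the control the market clears where 11892 - 7p = 4p - 4608, i.e. p* = 1500 and q* = 1392.
The ceiling of 1283 is below the equilibrium price 1500, so it binds.
At p = 1283: qd = 11892 - 7·1283 = 2911 and qs = 4·1283 - 4608 = 524.
Consumer surplus without the control is ½ · (11892/7 - 1500) · 1392 = 968832/7.
With the ceiling, 524 units are sold at 1283 (assume they go to the highest-value buyers). The demand price at q = 524 is 1624, so CS = ½ · [(11892/7 - 1283) + (1624 - 1283)] · 524 = 1388076/7.
Change in consumer surplus = 1388076/7 - 968832/7 = 59892.

59892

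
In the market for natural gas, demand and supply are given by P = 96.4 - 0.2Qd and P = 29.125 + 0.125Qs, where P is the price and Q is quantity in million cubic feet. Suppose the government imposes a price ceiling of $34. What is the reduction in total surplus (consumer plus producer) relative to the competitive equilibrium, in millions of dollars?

Rearranging demand gives Qd = 482 - 5P; rearranging supply gives Qs = 8P - 233. Without the control the market clears where 482 - 5P = 8P - 233, i.e. P* = 55 and Q* = 207.
Since 34 < 55, the ceiling is binding.
At P = 34: Qd = 482 - 5·34 = 312 and Qs = 8·34 - 233 = 39.
Quantity traded falls to 39. At Q = 39 the demand price is (482 - 39)/5 = 88.6 and the supply price is (233 + 39)/8 = 34.
Deadweight loss = ½ · (88.6 - 34) · (207 - 39) = ½ · 54.6 · 168 = 4586.4.

4586.4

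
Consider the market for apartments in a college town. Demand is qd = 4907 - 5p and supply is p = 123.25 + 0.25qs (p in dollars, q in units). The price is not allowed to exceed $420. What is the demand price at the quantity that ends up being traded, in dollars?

744

Rearranging supply gives qs = 4p - 493. Equilibrium: 4907 - 5p = 4p - 493, so 5400 = 9p and p* = 600, q* = 1907.
The ceiling of 420 is below the equilibrium price 600, so it binds.
At p = 420: qd = 4907 - 5·420 = 2807 and qs = 4·420 - 493 = 1187.
Only 1187 units reach the market. On the demand curve, the marginal buyer's willingness to pay at q = 1187 is (4907 - 1187)/5 = 744.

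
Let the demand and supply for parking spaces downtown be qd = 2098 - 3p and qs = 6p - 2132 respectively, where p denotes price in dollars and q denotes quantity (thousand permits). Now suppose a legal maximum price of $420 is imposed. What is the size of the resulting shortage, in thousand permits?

In a free market, 2098 - 3p = 6p - 2132 gives the equilibrium p* = 470, q* = 688.
Since 420 < 470, the ceiling is binding.
At p = 420: qd = 2098 - 3·420 = 838 and qs = 6·420 - 2132 = 388.
Shortage = qd - qs = 838 - 388 = 450.

450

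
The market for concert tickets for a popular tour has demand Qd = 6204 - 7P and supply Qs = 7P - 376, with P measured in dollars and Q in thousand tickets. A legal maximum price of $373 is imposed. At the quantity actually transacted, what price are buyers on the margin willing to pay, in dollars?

Setting quantity demanded equal to quantity supplied, 6204 - 7P = 7P - 376, gives P* = 470 and Q* = 2914.
Since 373 < 470, the ceiling is binding.
At P = 373: Qd = 6204 - 7·373 = 3593 and Qs = 7·373 - 376 = 2235.
Only 2235 units reach the market. On the demand curve, the marginal buyer's willingness to pay at Q = 2235 is (6204 - 2235)/7 = 567.

567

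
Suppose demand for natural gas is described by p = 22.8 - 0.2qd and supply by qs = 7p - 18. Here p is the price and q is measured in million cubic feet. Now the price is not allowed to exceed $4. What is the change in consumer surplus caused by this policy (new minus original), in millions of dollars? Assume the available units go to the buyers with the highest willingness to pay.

Rearranging demand gives qd = 114 - 5p. Setting quantity demanded equal to quantity supplied, 114 - 5p = 7p - 18, gives p* = 11 and q* = 59.
The ceiling of 4 is below the equilibrium price 11, so it binds.
At p = 4: qd = 114 - 5·4 = 94 and qs = 7·4 - 18 = 10.
Consumer surplus without the control is ½ · (22.8 - 11) · 59 = 348.1.
With the ceiling, 10 units are sold at 4 (assume they go to the highest-value buyers). The demand price at q = 10 is 20.8, so CS = ½ · [(22.8 - 4) + (20.8 - 4)] · 10 = 178.
Change in consumer surplus = 178 - 348.1 = -170.1.

-170.1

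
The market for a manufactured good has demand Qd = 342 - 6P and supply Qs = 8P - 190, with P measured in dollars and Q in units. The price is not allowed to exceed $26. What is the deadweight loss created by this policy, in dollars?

Without the control the market clears where 342 - 6P = 8P - 190, i.e. P* = 38 and Q* = 114.
The ceiling of 26 is below the equilibrium price 38, so it binds.
At P = 26: Qd = 342 - 6·26 = 186 and Qs = 8·26 - 190 = 18.
Quantity traded falls to 18. At Q = 18 the demand price is (342 - 18)/6 = 54 and the supply price is (190 + 18)/8 = 26.
Deadweight loss = ½ · (54 - 26) · (114 - 18) = ½ · 28 · 96 = 1344.

1344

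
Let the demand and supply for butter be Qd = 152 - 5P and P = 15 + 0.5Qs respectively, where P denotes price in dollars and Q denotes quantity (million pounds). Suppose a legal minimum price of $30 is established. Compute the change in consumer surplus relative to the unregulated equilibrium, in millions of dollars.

Rearranging supply gives Qs = 2P - 30. Setting quantity demanded equal to quantity supplied, 152 - 5P = 2P - 30, gives P* = 26 and Q* = 22.
The floor of 30 is above the equilibrium price 26, so it binds.
At P = 30: Qd = 152 - 5·30 = 2 and Qs = 2·30 - 30 = 30.
Consumer surplus without the control is ½ · (30.4 - 26) · 22 = 48.4.
With the floor, consumers buy 2 units at 30, so CS = ½ · (30.4 - 30) · 2 = 0.4.
Change in consumer surplus = 0.4 - 48.4 = -48.

-48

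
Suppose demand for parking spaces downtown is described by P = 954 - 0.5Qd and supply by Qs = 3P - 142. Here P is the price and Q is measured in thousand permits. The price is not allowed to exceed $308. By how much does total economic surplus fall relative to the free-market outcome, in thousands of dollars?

Rearranging demand gives Qd = 1908 - 2P. In a free market, 1908 - 2P = 3P - 142 gives the equilibrium P* = 410, Q* = 1088.
The ceiling of 308 is below the equilibrium price 410, so it binds.
At P = 308: Qd = 1908 - 2·308 = 1292 and Qs = 3·308 - 142 = 782.
Quantity traded falls to 782. At Q = 782 the demand price is (1908 - 782)/2 = 563 and the supply price is (142 + 782)/3 = 308.
Deadweight loss = ½ · (563 - 308) · (1088 - 782) = ½ · 255 · 306 = 39015.

39015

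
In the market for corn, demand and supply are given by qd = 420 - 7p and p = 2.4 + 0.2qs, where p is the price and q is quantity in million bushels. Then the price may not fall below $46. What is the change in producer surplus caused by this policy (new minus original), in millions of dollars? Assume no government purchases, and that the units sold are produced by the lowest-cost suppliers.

490

Rearranging supply gives qs = 5p - 12. Without the control the market clears where 420 - 7p = 5p - 12, i.e. p* = 36 and q* = 168.
Because the floor (46) lies above the market-clearing price, it is binding.
At p = 46: qd = 420 - 7·46 = 98 and qs = 5·46 - 12 = 218.
Producer surplus without the control is ½ · (36 - 2.4) · 168 = 2822.4.
With the floor, 98 units are sold at 46. The supply price at q = 98 is 22, so PS = ½ · [(46 - 2.4) + (46 - 22)] · 98 = 3312.4.
Change in producer surplus = 3312.4 - 2822.4 = 490.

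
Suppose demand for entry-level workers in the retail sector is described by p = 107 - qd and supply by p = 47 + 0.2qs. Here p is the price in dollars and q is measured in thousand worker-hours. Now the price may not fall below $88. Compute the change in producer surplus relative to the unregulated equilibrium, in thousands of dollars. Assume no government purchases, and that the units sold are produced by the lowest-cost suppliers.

Rearranging demand gives qd = 107 - p; rearranging supply gives qs = 5p - 235. Setting quantity demanded equal to quantity supplied, 107 - p = 5p - 235, gives p* = 57 and q* = 50.
The floor of 88 is above the equilibrium price 57, so it binds.
At p = 88: qd = 107 - 88 = 19 and qs = 5·88 - 235 = 205.
Producer surplus without the control is ½ · (57 - 47) · 50 = 250.
With the floor, 19 units are sold at 88. The supply price at q = 19 is 50.8, so PS = ½ · [(88 - 47) + (88 - 50.8)] · 19 = 742.9.
Change in producer surplus = 742.9 - 250 = 492.9.

492.9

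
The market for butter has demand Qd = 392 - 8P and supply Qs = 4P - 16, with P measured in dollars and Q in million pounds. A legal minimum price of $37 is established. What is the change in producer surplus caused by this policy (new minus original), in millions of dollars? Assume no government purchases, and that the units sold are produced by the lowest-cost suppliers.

Equilibrium: 392 - 8P = 4P - 16, so 408 = 12P and P* = 34, Q* = 120.
Because the floor (37) lies above the market-clearing price, it is binding.
At P = 37: Qd = 392 - 8·37 = 96 and Qs = 4·37 - 16 = 132.
Producer surplus without the control is ½ · (34 - 4) · 120 = 1800.
With the floor, 96 units are sold at 37. The supply price at Q = 96 is 28, so PS = ½ · [(37 - 4) + (37 - 28)] · 96 = 2016.
Change in producer surplus = 2016 - 1800 = 216.

216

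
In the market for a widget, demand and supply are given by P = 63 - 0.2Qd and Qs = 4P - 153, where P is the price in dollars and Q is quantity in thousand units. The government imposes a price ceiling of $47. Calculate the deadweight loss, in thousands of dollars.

Rearranging demand gives Qd = 315 - 5P. Without the control the market clears where 315 - 5P = 4P - 153, i.e. P* = 52 and Q* = 55.
Since 47 < 52, the ceiling is binding.
At P = 47: Qd = 315 - 5·47 = 80 and Qs = 4·47 - 153 = 35.
Quantity traded falls to 35. At Q = 35 the demand price is (315 - 35)/5 = 56 and the supply price is (153 + 35)/4 = 47.
Deadweight loss = ½ · (56 - 47) · (55 - 35) = ½ · 9 · 20 = 90.

90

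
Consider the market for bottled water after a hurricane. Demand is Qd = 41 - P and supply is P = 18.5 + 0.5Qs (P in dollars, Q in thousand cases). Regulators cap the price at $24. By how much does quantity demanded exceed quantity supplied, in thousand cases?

6

Rearranging supply gives Qs = 2P - 37. Setting quantity demanded equal to quantity supplied, 41 - P = 2P - 37, gives P* = 26 and Q* = 15.
Because the ceiling (24) lies below the market-clearing price, it is binding.
At P = 24: Qd = 41 - 24 = 17 and Qs = 2·24 - 37 = 11.
Shortage = Qd - Qs = 17 - 11 = 6.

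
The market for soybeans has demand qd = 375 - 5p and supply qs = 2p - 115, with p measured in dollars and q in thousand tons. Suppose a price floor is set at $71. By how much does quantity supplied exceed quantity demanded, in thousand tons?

Without the control the market clears where 375 - 5p = 2p - 115, i.e. p* = 70 and q* = 25.
Since 71 > 70, the floor is binding.
At p = 71: qd = 375 - 5·71 = 20 and qs = 2·71 - 115 = 27.
Surplus = qs - qd = 27 - 20 = 7.

7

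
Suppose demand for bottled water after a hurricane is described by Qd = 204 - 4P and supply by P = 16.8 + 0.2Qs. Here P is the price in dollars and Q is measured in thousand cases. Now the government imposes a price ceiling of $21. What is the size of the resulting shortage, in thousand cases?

Rearranging supply gives Qs = 5P - 84. Setting quantity demanded equal to quantity supplied, 204 - 4P = 5P - 84, gives P* = 32 and Q* = 76.
Because the ceiling (21) lies below the market-clearing price, it is binding.
At P = 21: Qd = 204 - 4·21 = 120 and Qs = 5·21 - 84 = 21.
Shortage = Qd - Qs = 120 - 21 = 99.

99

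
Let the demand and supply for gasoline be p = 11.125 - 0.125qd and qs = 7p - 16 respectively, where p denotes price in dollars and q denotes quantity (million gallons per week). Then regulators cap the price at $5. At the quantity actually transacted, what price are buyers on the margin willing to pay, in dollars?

8.75

Rearranging demand gives qd = 89 - 8p. Equilibrium: 89 - 8p = 7p - 16, so 105 = 15p and p* = 7, q* = 33.
Because the ceiling (5) lies below the market-clearing price, it is binding.
At p = 5: qd = 89 - 8·5 = 49 and qs = 7·5 - 16 = 19.
Only 19 units reach the market. On the demand curve, the marginal buyer's willingness to pay at q = 19 is (89 - 19)/8 = 8.75.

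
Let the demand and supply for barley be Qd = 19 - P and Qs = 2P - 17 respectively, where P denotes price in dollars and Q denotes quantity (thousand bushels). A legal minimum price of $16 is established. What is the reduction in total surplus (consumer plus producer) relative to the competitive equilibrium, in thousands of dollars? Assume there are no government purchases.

12

Setting quantity demanded equal to quantity supplied, 19 - P = 2P - 17, gives P* = 12 and Q* = 7.
The floor of 16 is above the equilibrium price 12, so it binds.
At P = 16: Qd = 19 - 16 = 3 and Qs = 2·16 - 17 = 15.
Quantity traded falls to 3. At Q = 3 the demand price is 19 - 3 = 16 and the supply price is (17 + 3)/2 = 10.
Deadweight loss = ½ · (16 - 10) · (7 - 3) = ½ · 6 · 4 = 12.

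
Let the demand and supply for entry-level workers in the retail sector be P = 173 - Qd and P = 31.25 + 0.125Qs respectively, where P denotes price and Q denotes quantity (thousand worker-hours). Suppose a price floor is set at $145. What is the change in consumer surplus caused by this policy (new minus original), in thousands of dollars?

-7546

Rearranging demand gives Qd = 173 - P; rearranging supply gives Qs = 8P - 250. In a free market, 173 - P = 8P - 250 gives the equilibrium P* = 47, Q* = 126.
Because the floor (145) lies above the market-clearing price, it is binding.
At P = 145: Qd = 173 - 145 = 28 and Qs = 8·145 - 250 = 910.
Consumer surplus without the control is ½ · (173 - 47) · 126 = 7938.
With the floor, consumers buy 28 units at 145, so CS = ½ · (173 - 145) · 28 = 392.
Change in consumer surplus = 392 - 7938 = -7546.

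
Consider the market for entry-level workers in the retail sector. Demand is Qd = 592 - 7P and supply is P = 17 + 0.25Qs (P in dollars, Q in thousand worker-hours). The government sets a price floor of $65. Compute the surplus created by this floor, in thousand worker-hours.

Rearranging supply gives Qs = 4P - 68. In a free market, 592 - 7P = 4P - 68 gives the equilibrium P* = 60, Q* = 172.
Because the floor (65) lies above the market-clearing price, it is binding.
At P = 65: Qd = 592 - 7·65 = 137 and Qs = 4·65 - 68 = 192.
Surplus = Qs - Qd = 192 - 137 = 55.

55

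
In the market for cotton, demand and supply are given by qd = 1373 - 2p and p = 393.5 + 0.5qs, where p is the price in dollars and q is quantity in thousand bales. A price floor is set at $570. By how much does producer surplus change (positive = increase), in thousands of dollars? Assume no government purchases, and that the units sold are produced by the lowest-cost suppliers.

Rearranging supply gives qs = 2p - 787. Equilibrium: 1373 - 2p = 2p - 787, so 2160 = 4p and p* = 540, q* = 293.
Because the floor (570) lies above the market-clearing price, it is binding.
At p = 570: qd = 1373 - 2·570 = 233 and qs = 2·570 - 787 = 353.
Producer surplus without the control is ½ · (540 - 393.5) · 293 = 21462.25.
With the floor, 233 units are sold at 570. The supply price at q = 233 is 510, so PS = ½ · [(570 - 393.5) + (570 - 510)] · 233 = 27552.25.
Change in producer surplus = 27552.25 - 21462.25 = 6090.

6090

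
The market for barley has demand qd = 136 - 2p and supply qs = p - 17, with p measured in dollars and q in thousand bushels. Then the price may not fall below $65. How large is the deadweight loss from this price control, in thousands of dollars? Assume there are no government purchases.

588

Equilibrium: 136 - 2p = p - 17, so 153 = 3p and p* = 51, q* = 34.
Because the floor (65) lies above the market-clearing price, it is binding.
At p = 65: qd = 136 - 2·65 = 6 and qs = 65 - 17 = 48.
Quantity traded falls to 6. At q = 6 the demand price is (136 - 6)/2 = 65 and the supply price is 17 + 6 = 23.
Deadweight loss = ½ · (65 - 23) · (34 - 6) = ½ · 42 · 28 = 588.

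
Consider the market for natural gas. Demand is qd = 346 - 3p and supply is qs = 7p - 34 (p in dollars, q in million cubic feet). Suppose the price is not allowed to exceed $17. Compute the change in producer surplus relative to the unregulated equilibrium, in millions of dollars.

-3328.5

In a free market, 346 - 3p = 7p - 34 gives the equilibrium p* = 38, q* = 232.
Because the ceiling (17) lies below the market-clearing price, it is binding.
At p = 17: qd = 346 - 3·17 = 295 and qs = 7·17 - 34 = 85.
Producer surplus without the control is ½ · (38 - 34/7) · 232 = 26912/7.
With the ceiling, producers sell 85 units at 17, so PS = ½ · (17 - 34/7) · 85 = 7225/14.
Change in producer surplus = 7225/14 - 26912/7 = -3328.5.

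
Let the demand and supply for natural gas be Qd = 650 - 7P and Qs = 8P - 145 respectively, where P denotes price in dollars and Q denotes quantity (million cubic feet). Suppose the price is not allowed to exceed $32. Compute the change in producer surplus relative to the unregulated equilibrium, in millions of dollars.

In a free market, 650 - 7P = 8P - 145 gives the equilibrium P* = 53, Q* = 279.
The ceiling of 32 is below the equilibrium price 53, so it binds.
At P = 32: Qd = 650 - 7·32 = 426 and Qs = 8·32 - 145 = 111.
Producer surplus without the control is ½ · (53 - 18.125) · 279 = 4865.0625.
With the ceiling, producers sell 111 units at 32, so PS = ½ · (32 - 18.125) · 111 = 770.0625.
Change in producer surplus = 770.0625 - 4865.0625 = -4095.

-4095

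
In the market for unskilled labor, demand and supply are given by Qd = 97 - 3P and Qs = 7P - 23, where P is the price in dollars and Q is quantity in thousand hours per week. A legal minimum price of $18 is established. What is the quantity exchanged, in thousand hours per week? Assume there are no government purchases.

43

Equilibrium: 97 - 3P = 7P - 23, so 120 = 10P and P* = 12, Q* = 61.
The floor of 18 is above the equilibrium price 12, so it binds.
At P = 18: Qd = 97 - 3·18 = 43 and Qs = 7·18 - 23 = 103.
The quantity actually transacted is the short side, demand: 43.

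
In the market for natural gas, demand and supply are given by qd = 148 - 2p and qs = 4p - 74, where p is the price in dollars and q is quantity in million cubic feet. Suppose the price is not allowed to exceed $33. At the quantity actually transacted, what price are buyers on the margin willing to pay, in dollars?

Equilibrium: 148 - 2p = 4p - 74, so 222 = 6p and p* = 37, q* = 74.
The ceiling of 33 is below the equilibrium price 37, so it binds.
At p = 33: qd = 148 - 2·33 = 82 and qs = 4·33 - 74 = 58.
Only 58 units reach the market. On the demand curve, the marginal buyer's willingness to pay at q = 58 is (148 - 58)/2 = 45.

45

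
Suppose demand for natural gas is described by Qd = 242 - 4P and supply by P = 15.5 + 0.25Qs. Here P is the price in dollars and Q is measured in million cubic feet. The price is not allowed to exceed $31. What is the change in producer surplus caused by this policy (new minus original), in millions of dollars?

Rearranging supply gives Qs = 4P - 62. Equilibrium: 242 - 4P = 4P - 62, so 304 = 8P and P* = 38, Q* = 90.
Since 31 < 38, the ceiling is binding.
At P = 31: Qd = 242 - 4·31 = 118 and Qs = 4·31 - 62 = 62.
Producer surplus without the control is ½ · (38 - 15.5) · 90 = 1012.5.
With the ceiling, producers sell 62 units at 31, so PS = ½ · (31 - 15.5) · 62 = 480.5.
Change in producer surplus = 480.5 - 1012.5 = -532.

-532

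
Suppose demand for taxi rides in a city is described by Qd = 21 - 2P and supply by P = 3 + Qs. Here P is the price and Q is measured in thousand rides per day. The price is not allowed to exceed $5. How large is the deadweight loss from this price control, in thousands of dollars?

Rearranging supply gives Qs = P - 3. In a free market, 21 - 2P = P - 3 gives the equilibrium P* = 8, Q* = 5.
Since 5 < 8, the ceiling is binding.
At P = 5: Qd = 21 - 2·5 = 11 and Qs = 5 - 3 = 2.
Quantity traded falls to 2. At Q = 2 the demand price is (21 - 2)/2 = 9.5 and the supply price is 3 + 2 = 5.
Deadweight loss = ½ · (9.5 - 5) · (5 - 2) = ½ · 4.5 · 3 = 6.75.

6.75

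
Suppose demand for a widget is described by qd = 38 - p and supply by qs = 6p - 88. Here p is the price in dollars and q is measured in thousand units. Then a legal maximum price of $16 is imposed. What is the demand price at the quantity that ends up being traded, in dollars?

30

Equilibrium: 38 - p = 6p - 88, so 126 = 7p and p* = 18, q* = 20.
The ceiling of 16 is below the equilibrium price 18, so it binds.
At p = 16: qd = 38 - 16 = 22 and qs = 6·16 - 88 = 8.
Only 8 units reach the market. On the demand curve, the marginal buyer's willingness to pay at q = 8 is (38 - 8) = 30.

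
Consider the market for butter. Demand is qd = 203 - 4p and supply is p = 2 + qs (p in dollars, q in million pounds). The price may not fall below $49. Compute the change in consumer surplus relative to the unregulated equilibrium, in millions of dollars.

Rearranging supply gives qs = p - 2. Without the control the market clears where 203 - 4p = p - 2, i.e. p* = 41 and q* = 39.
The floor of 49 is above the equilibrium price 41, so it binds.
At p = 49: qd = 203 - 4·49 = 7 and qs = 49 - 2 = 47.
Consumer surplus without the control is ½ · (50.75 - 41) · 39 = 190.125.
With the floor, consumers buy 7 units at 49, so CS = ½ · (50.75 - 49) · 7 = 6.125.
Change in consumer surplus = 6.125 - 190.125 = -184.

-184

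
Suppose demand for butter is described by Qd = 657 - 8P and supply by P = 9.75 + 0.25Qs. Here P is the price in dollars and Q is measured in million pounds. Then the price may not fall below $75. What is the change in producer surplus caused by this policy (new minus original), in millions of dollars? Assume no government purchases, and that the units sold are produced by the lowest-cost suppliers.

-1343

Rearranging supply gives Qs = 4P - 39. Equilibrium: 657 - 8P = 4P - 39, so 696 = 12P and P* = 58, Q* = 193.
Because the floor (75) lies above the market-clearing price, it is binding.
At P = 75: Qd = 657 - 8·75 = 57 and Qs = 4·75 - 39 = 261.
Producer surplus without the control is ½ · (58 - 9.75) · 193 = 4656.125.
With the floor, 57 units are sold at 75. The supply price at Q = 57 is 24, so PS = ½ · [(75 - 9.75) + (75 - 24)] · 57 = 3313.125.
Change in producer surplus = 3313.125 - 4656.125 = -1343.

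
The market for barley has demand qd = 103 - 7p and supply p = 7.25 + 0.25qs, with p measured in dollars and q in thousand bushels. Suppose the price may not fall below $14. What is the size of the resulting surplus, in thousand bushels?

22

Rearranging supply gives qs = 4p - 29. Setting quantity demanded equal to quantity supplied, 103 - 7p = 4p - 29, gives p* = 12 and q* = 19.
Since 14 > 12, the floor is binding.
At p = 14: qd = 103 - 7·14 = 5 and qs = 4·14 - 29 = 27.
Surplus = qs - qd = 27 - 5 = 22.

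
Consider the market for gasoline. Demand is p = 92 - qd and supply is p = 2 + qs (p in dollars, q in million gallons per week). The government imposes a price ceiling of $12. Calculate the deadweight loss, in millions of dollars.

1225

Rearranging demand gives qd = 92 - p; rearranging supply gives qs = p - 2. Setting quantity demanded equal to quantity supplied, 92 - p = p - 2, gives p* = 47 and q* = 45.
Because the ceiling (12) lies below the market-clearing price, it is binding.
At p = 12: qd = 92 - 12 = 80 and qs = 12 - 2 = 10.
Quantity traded falls to 10. At q = 10 the demand price is 92 - 10 = 82 and the supply price is 2 + 10 = 12.
Deadweight loss = ½ · (82 - 12) · (45 - 10) = ½ · 70 · 35 = 1225.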